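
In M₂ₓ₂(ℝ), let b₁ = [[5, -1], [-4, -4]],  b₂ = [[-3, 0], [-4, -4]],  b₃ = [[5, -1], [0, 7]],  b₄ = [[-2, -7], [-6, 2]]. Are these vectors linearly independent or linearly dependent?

Take coordinates with respect to the standard basis {E₁₁, E₁₂, E₂₁, E₂₂}.
Form the 4×4 matrix with these as columns; its determinant is 1402.
A nonzero determinant means the columns are linearly independent.

linearly independent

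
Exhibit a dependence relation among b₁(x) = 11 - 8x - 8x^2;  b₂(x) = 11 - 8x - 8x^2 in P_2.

Write each element as a vector in ℝ³ using {1, x, x^2}.
Write the vectors as columns of a matrix and find a nonzero vector in its null space.
A generator of the null space is (1, -1).

b₁ - b₂ = 0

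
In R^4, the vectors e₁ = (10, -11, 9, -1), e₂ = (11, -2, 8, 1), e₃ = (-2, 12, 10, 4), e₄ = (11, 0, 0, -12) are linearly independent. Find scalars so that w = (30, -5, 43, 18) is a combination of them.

w = e₁ + 3e₂ + e₃ - e₄

Since e₁, e₂, e₃, e₄ are independent, the coefficients expressing w are uniquely determined by a linear system.
Back-substitution yields (a₁, …, a₄) = (1, 3, 1, -1).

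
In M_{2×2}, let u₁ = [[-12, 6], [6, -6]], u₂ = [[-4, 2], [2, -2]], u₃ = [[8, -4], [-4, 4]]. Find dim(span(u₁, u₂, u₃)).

1

Use coordinates relative to {E₁₁, E₁₂, E₂₁, E₂₂}.
Put the 4×3 matrix [u₁|u₂|u₃] into echelon form.
Exactly 1 pivot survives; hence the rank is 1.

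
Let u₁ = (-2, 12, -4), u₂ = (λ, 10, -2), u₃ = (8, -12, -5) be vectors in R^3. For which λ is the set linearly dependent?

The set is linearly dependent precisely when det[u₁; u₂; u₃] = 0.
The determinant works out to 108*λ + 276.
This vanishes exactly when λ = -23/9.

λ = -23/9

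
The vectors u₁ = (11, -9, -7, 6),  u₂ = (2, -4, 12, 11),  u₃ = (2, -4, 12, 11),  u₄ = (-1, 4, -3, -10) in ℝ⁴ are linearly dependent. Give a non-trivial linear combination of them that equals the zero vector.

u₂ - u₃ = 0

Set up α₁u₁ + … + α₄u₄ = 0 and solve the homogeneous system.
The free variable yields coefficients (0, 1, -1, 0) (any nonzero multiple also works).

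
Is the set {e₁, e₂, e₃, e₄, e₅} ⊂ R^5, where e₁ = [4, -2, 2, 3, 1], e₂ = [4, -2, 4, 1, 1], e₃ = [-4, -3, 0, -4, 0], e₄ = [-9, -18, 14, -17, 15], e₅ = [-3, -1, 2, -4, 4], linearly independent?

linearly dependent

The matrix [e₁|e₂|e₃|e₄|e₅] has determinant 0.
A zero determinant means the columns are linearly dependent.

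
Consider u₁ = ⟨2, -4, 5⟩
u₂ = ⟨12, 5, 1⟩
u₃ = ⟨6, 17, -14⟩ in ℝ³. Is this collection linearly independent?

linearly dependent

The matrix [u₁|u₂|u₃] has determinant 0.
A zero determinant means the columns are linearly dependent.
Indeed 3u₁ - u₂ + u₃ = 0.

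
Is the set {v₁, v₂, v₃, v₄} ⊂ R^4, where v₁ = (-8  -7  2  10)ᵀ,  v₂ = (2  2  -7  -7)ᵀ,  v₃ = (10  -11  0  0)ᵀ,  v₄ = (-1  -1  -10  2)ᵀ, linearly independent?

linearly independent

Form the 4×4 matrix with these as columns; its determinant is 7728.
A nonzero determinant means the columns are linearly independent.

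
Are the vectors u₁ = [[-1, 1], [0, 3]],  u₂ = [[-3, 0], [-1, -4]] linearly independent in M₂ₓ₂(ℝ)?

Take coordinates with respect to the standard basis {E₁₁, E₁₂, E₂₁, E₂₂}.
Row-reduce the matrix whose columns are u₁, u₂.
The reduction yields 2 nonzero rows, so the rank is 2.
Since rank = 2 (the number of vectors), the set is linearly independent.

linearly independent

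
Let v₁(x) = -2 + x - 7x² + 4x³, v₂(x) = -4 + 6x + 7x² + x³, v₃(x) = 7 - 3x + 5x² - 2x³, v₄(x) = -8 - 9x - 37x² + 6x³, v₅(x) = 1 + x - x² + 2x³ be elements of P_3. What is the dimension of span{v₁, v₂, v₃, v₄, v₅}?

Represent each element by its coordinate vector in ℝ⁴.
Put the 4×5 matrix [v₁|v₂|v₃|v₄|v₅] into echelon form.
Reduction leaves 4 leading entries, giving rank 4.
(With 5 elements in a 4-dimensional space the rank is at most 4.)

dim = 4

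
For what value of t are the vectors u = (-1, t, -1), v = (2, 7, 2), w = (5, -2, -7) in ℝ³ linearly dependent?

Place the vectors as rows of a 3×3 matrix; dependence ⇔ determinant zero.
Expanding, det = 24*t + 84.
Solving 24*t + 84 = 0 yields t = -7/2.

t = -7/2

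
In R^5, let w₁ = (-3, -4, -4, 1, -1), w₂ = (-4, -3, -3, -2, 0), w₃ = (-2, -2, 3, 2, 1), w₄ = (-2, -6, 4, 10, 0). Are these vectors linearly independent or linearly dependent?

Place the vectors as rows of a 4×5 matrix and reduce to echelon form.
The reduction yields 3 nonzero rows, so the rank is 3.
Since rank 3 < 4, the set is linearly dependent.
Indeed 2w₁ - 2w₂ + 2w₃ - w₄ = 0.

linearly dependent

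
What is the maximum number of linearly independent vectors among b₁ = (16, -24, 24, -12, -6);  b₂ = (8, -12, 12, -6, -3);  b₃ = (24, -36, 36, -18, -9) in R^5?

1

Apply Gaussian elimination to the matrix whose rows are b₁, b₂, b₃.
Reduction leaves 1 leading entry, giving rank 1.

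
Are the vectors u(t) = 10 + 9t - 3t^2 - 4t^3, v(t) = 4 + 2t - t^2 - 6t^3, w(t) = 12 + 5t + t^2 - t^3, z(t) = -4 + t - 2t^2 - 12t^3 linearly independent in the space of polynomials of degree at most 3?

Write each element as a coordinate vector in ℝ⁴ using {1, t, …, t^3}.
The matrix [u|v|w|z] has determinant 798.
A nonzero determinant means the columns are linearly independent.

linearly independent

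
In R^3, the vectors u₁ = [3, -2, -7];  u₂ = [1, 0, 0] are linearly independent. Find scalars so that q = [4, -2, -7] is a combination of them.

q = u₁ + u₂

Set up the augmented matrix [u₁ | u₂ | q] and row-reduce.
Row-reducing the augmented matrix gives the unique coefficients (c₁, c₂) = (1, 1).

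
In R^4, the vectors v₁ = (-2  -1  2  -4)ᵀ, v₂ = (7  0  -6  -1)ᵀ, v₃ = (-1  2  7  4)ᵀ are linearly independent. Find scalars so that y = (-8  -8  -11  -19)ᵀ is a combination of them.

Since v₁, v₂, v₃ are independent, the coefficients expressing y are uniquely determined by a linear system.
Back-substitution yields (α₁, α₂, α₃) = (2, -1, -3).

y = 2v₁ - v₂ - 3v₃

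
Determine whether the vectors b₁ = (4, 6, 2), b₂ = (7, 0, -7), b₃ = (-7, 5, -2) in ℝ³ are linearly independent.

linearly independent

The matrix [b₁|b₂|b₃] has determinant 588.
A nonzero determinant means the columns are linearly independent.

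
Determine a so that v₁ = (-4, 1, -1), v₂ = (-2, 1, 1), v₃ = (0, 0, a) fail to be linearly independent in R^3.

a = 0

Place the vectors as rows of a 3×3 matrix; dependence ⇔ determinant zero.
Cofactor expansion gives det = -2*a.
Solving -2*a = 0 yields a = 0.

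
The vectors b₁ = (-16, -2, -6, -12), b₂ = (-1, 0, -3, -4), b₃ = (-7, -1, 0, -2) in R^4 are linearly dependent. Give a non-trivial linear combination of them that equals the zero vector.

Solve the homogeneous system with b₁, b₂, b₃ as columns by row-reducing the coefficient matrix.
One solution (up to scaling) is (1, -2, -2).

b₁ - 2b₂ - 2b₃ = 0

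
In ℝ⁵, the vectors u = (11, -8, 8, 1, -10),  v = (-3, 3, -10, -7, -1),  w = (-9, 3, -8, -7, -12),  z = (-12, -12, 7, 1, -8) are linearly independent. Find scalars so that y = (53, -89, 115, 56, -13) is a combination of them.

Since u, v, w, z are independent, the coefficients expressing y are uniquely determined by a linear system.
Row-reducing the augmented matrix gives the unique coefficients (α₁, …, α₄) = (4, -3, -4, 3).

y = 4u - 3v - 4w + 3z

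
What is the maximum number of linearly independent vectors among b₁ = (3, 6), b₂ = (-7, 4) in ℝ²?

Put the 2×2 matrix [b₁|b₂] into echelon form.
Exactly 2 pivots survive; hence the rank is 2.

2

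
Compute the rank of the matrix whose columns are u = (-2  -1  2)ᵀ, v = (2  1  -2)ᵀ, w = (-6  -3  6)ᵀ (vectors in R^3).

rank 1

Row-reduce the 3×3 matrix with these as rows.
Reduction leaves 1 leading entry, giving rank 1.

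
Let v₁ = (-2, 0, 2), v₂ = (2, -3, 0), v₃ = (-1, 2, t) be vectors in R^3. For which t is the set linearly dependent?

t = -1/3

Dependence holds iff the 3×3 matrix [v₁ v₂ v₃] is singular.
The determinant works out to 6*t + 2.
This vanishes exactly when t = -1/3.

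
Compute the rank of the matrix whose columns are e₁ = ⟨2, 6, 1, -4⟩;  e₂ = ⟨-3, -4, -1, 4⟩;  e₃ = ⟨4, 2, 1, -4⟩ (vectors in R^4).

rank 2

Put the 4×3 matrix [e₁|e₂|e₃] into echelon form.
Exactly 2 pivots survive; hence the rank is 2.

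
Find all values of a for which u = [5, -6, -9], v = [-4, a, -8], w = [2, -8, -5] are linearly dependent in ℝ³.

a = -56

Dependence holds iff the 3×3 matrix [u v w] is singular.
The determinant works out to -7*a - 392.
This vanishes exactly when a = -56.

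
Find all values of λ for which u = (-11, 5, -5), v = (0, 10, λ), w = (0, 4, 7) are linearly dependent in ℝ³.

The vectors are dependent exactly when the determinant of the matrix with rows u, v, w vanishes.
Expanding, det = 44*λ - 770.
This vanishes exactly when λ = 35/2.

λ = 35/2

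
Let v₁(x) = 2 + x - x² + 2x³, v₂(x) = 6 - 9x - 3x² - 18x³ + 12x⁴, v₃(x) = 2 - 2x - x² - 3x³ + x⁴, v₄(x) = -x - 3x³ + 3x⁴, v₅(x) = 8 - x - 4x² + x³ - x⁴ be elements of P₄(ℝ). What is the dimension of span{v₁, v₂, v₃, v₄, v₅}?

Represent each element by its coordinate vector in ℝ⁵.
Row-reduce the 5×5 matrix with these as rows.
Reduction leaves 3 leading entries, giving rank 3.

3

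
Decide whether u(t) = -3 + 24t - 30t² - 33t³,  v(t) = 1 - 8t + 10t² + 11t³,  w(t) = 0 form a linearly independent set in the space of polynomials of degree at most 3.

linearly dependent

Take coordinates with respect to the standard basis {1, t, …, t³}.
One of the vectors is the zero vector, so the set is linearly dependent.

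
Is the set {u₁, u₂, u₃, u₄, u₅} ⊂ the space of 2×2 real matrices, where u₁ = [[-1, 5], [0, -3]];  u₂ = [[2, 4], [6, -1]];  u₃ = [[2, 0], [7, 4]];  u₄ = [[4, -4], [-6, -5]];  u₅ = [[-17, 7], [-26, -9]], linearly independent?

Write each element as a coordinate vector in ℝ⁴ using {E₁₁, E₁₂, E₂₁, E₂₂}.
There are 5 vectors in a 4-dimensional space, so they cannot be linearly independent.

linearly dependent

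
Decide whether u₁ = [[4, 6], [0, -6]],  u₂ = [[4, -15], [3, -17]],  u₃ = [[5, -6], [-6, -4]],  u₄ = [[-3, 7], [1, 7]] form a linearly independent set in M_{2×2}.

Take coordinates with respect to the standard basis {E₁₁, E₁₂, E₂₁, E₂₂}.
Place the vectors as rows of a 4×4 matrix and reduce to echelon form.
The reduction yields 3 nonzero rows, so the rank is 3.
Since rank 3 < 4, the set is linearly dependent.
Indeed u₂ + u₃ + 3u₄ = 0.

linearly dependent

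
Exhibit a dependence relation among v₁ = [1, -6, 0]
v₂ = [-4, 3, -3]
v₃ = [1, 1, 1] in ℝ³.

v₁ + v₂ + 3v₃ = 0

Row-reduce the matrix with v₁, v₂, v₃ as columns; the null space gives the coefficients.
One solution (up to scaling) is (1, 1, 3).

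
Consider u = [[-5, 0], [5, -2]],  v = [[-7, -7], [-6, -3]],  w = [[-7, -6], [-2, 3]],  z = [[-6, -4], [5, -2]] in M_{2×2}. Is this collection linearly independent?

linearly independent

Write each element as a coordinate vector in ℝ⁴ using {E₁₁, E₁₂, E₂₁, E₂₂}.
Form the 4×4 matrix with these as columns; its determinant is -1305.
A nonzero determinant means the columns are linearly independent.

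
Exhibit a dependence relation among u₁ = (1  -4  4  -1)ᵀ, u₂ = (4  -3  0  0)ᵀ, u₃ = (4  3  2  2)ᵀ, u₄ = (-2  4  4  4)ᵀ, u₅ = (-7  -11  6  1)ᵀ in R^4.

u₁ + 2u₂ - 3u₃ + 2u₄ - u₅ = 0

Write the vectors as columns of a matrix and find a nonzero vector in its null space.
The free variable yields coefficients (1, 2, -3, 2, -1) (any nonzero multiple also works).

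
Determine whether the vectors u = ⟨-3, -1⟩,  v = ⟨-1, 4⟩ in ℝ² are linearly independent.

linearly independent

Form the 2×2 matrix with these as columns; its determinant is -13.
A nonzero determinant means the columns are linearly independent.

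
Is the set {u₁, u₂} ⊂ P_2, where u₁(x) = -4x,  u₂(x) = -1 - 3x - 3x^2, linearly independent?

Write each element as a coordinate vector in ℝ³ using {1, x, x^2}.
Row-reduce the matrix whose columns are u₁, u₂.
The reduction yields 2 nonzero rows, so the rank is 2.
Since rank = 2 (the number of vectors), the set is linearly independent.

linearly independent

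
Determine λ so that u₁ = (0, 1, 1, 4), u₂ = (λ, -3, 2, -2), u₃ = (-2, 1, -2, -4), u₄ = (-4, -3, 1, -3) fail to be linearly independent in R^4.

λ = -10

Dependence holds iff the 4×4 matrix [u₁ u₂ u₃ u₄] is singular.
Expanding, det = -5*λ - 50.
This vanishes exactly when λ = -10.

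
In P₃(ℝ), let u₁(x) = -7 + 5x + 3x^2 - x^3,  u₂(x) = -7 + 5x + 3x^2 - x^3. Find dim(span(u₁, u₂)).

Pass to coordinate vectors with respect to the basis {1, x, …, x^3}.
Row-reduce the 2×4 matrix with these as rows.
Reduction leaves 1 leading entry, giving rank 1.

1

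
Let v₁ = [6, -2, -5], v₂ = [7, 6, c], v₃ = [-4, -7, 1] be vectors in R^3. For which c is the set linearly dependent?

c = -7/2

Place the vectors as rows of a 3×3 matrix; dependence ⇔ determinant zero.
Cofactor expansion gives det = 50*c + 175.
This vanishes exactly when c = -7/2.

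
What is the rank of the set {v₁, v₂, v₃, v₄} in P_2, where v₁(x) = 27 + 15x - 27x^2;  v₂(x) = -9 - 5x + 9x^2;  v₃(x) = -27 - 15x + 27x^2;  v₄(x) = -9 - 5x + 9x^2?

1

Use coordinates relative to {1, x, x^2}.
Apply Gaussian elimination to the matrix whose rows are v₁, v₂, v₃, v₄.
There is 1 pivot column, so rank = 1.
(With 4 elements in a 3-dimensional space the rank is at most 3.)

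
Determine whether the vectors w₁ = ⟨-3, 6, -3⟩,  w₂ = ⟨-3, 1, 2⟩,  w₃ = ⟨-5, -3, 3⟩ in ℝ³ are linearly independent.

linearly independent

Form the 3×3 matrix with these as columns; its determinant is -75.
A nonzero determinant means the columns are linearly independent.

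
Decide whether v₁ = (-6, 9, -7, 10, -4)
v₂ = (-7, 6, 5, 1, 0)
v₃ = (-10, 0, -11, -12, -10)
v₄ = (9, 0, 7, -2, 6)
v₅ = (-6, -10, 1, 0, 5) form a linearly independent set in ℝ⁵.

The matrix [v₁|v₂|v₃|v₄|v₅] has determinant 100735.
A nonzero determinant means the columns are linearly independent.

linearly independent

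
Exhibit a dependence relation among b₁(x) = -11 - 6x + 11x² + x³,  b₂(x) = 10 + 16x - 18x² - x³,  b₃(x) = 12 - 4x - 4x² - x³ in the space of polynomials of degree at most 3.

Pass to coordinate vectors relative to the basis {1, x, …, x³}.
Write the vectors as columns of a matrix and find a nonzero vector in its null space.
The free variable yields coefficients (2, 1, 1) (any nonzero multiple also works).

2b₁ + b₂ + b₃ = 0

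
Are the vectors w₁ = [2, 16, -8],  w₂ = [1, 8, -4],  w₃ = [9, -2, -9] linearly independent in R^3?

linearly dependent

One vector is a scalar multiple of another, so the set is dependent.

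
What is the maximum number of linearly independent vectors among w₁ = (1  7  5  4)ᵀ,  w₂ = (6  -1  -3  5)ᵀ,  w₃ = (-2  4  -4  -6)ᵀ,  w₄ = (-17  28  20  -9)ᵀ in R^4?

3

Apply Gaussian elimination to the matrix whose rows are w₁, w₂, w₃, w₄.
Reduction leaves 3 leading entries, giving rank 3.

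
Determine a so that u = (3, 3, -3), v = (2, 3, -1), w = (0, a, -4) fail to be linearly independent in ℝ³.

a = -4

The vectors are dependent exactly when the determinant of the matrix with rows u, v, w vanishes.
Expanding, det = -3*a - 12.
Solving -3*a - 12 = 0 yields a = -4.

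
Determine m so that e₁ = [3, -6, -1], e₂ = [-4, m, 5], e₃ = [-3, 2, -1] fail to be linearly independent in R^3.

Dependence holds iff the 3×3 matrix [e₁ e₂ e₃] is singular.
The determinant works out to 92 - 6*m.
Setting this to zero gives m = 46/3.

m = 46/3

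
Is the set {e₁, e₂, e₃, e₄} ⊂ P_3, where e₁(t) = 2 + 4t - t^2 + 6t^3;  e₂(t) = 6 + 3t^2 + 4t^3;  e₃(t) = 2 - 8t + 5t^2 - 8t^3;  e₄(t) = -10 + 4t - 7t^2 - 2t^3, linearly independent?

linearly dependent

Write each element as a coordinate vector in ℝ⁴ using {1, t, …, t^3}.
Form the 4×4 matrix with these as columns; its determinant is 0.
A zero determinant means the columns are linearly dependent.
Indeed 2e₁ - e₂ + e₃ = 0.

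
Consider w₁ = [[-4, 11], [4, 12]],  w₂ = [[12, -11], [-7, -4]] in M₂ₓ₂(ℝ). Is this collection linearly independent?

linearly independent

Write each element as a coordinate vector in ℝ⁴ using {E₁₁, E₁₂, E₂₁, E₂₂}.
Place the vectors as rows of a 2×4 matrix and reduce to echelon form.
The reduction yields 2 nonzero rows, so the rank is 2.
Since rank = 2 (the number of vectors), the set is linearly independent.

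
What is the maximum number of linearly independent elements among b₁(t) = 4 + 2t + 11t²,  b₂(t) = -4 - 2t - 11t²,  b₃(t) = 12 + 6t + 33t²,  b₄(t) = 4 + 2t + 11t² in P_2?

Use coordinates relative to {1, t, t²}.
Row-reduce the 4×3 matrix with these as rows.
Reduction leaves 1 leading entry, giving rank 1.
(With 4 elements in a 3-dimensional space the rank is at most 3.)

1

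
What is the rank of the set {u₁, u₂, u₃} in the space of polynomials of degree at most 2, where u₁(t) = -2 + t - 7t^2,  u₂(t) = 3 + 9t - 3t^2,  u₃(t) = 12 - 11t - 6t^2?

Represent each element by its coordinate vector in ℝ³.
Apply Gaussian elimination to the matrix whose rows are u₁, u₂, u₃.
The echelon form has 3 nonzero rows, so the rank is 3.

rank 3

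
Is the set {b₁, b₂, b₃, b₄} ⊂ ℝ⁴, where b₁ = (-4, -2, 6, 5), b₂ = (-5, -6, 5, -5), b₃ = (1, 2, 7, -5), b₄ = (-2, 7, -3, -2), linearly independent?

linearly independent

Row-reduce the matrix whose columns are b₁, b₂, b₃, b₄.
The reduction yields 4 nonzero rows, so the rank is 4.
Since rank = 4 (the number of vectors), the set is linearly independent.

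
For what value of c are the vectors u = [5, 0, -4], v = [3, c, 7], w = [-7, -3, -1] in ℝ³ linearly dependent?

c = 47/11

The set is linearly dependent precisely when det[u; v; w] = 0.
Expanding, det = 141 - 33*c.
Setting this to zero gives c = 47/11.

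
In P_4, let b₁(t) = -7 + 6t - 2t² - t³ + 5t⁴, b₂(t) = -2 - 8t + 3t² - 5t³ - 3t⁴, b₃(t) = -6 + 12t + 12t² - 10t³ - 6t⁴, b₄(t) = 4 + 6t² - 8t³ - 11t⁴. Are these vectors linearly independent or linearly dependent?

Write each element as a coordinate vector in ℝ⁵ using {1, t, …, t⁴}.
Row-reduce the matrix whose columns are b₁, b₂, b₃, b₄.
The reduction yields 4 nonzero rows, so the rank is 4.
Since rank = 4 (the number of vectors), the set is linearly independent.

linearly independent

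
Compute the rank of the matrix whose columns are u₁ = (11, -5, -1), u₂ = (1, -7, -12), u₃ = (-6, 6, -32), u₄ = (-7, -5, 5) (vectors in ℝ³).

rank 3

Put the 3×4 matrix [u₁|u₂|u₃|u₄] into echelon form.
The echelon form has 3 nonzero rows, so the rank is 3.
(With 4 elements in a 3-dimensional space the rank is at most 3.)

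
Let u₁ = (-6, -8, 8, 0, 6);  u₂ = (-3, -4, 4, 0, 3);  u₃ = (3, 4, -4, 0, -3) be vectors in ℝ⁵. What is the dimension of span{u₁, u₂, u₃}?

Put the 5×3 matrix [u₁|u₂|u₃] into echelon form.
Reduction leaves 1 leading entry, giving rank 1.

1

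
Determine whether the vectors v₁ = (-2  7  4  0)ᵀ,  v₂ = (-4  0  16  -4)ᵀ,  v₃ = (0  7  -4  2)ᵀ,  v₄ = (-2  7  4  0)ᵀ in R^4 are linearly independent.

Row-reduce the matrix whose columns are v₁, v₂, v₃, v₄.
The reduction yields 2 nonzero rows, so the rank is 2.
Since rank 2 < 4, the set is linearly dependent.
Indeed 2v₁ - v₂ - 2v₃ = 0.

linearly dependent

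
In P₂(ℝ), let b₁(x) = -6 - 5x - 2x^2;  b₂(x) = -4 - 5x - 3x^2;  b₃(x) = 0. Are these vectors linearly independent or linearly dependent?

linearly dependent

Write each element as a coordinate vector in ℝ³ using {1, x, x^2}.
One of the vectors is the zero vector, so the set is linearly dependent.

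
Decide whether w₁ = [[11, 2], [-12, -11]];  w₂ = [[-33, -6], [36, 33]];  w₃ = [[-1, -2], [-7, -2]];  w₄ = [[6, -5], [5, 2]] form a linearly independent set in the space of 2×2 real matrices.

linearly dependent

Take coordinates with respect to the standard basis {E₁₁, E₁₂, E₂₁, E₂₂}.
The matrix [w₁|w₂|w₃|w₄] has determinant 0.
A zero determinant means the columns are linearly dependent.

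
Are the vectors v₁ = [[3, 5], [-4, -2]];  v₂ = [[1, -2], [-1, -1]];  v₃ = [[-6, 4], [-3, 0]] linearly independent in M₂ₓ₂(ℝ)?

linearly independent

Take coordinates with respect to the standard basis {E₁₁, E₁₂, E₂₁, E₂₂}.
Place the vectors as rows of a 3×4 matrix and reduce to echelon form.
The reduction yields 3 nonzero rows, so the rank is 3.
Since rank = 3 (the number of vectors), the set is linearly independent.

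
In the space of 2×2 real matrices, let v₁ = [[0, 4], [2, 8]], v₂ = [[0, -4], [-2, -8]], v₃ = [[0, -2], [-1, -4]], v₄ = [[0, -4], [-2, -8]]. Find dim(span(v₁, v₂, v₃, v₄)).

Represent each element by its coordinate vector in ℝ⁴.
Put the 4×4 matrix [v₁|v₂|v₃|v₄] into echelon form.
The echelon form has 1 nonzero row, so the rank is 1.

dim = 1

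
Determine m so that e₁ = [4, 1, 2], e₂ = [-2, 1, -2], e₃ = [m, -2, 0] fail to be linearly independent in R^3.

The vectors are dependent exactly when the determinant of the matrix with rows e₁, e₂, e₃ vanishes.
Cofactor expansion gives det = -4*m - 8.
Solving -4*m - 8 = 0 yields m = -2.

m = -2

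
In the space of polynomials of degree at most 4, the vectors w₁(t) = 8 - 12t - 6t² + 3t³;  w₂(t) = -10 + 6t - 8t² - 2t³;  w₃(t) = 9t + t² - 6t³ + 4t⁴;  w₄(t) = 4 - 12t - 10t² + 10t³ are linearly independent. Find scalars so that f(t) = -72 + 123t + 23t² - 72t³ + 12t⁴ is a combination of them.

Work in coordinates with respect to the standard basis {1, t, …, t⁴}.
Since w₁, w₂, w₃, w₄ are independent, the coefficients expressing f are uniquely determined by a linear system.
The system has the unique solution (a₁, …, a₄) = (-2, 4, 3, -4).

f = -2w₁ + 4w₂ + 3w₃ - 4w₄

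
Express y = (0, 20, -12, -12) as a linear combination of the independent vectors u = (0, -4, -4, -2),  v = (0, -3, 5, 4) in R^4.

Since u, v are independent, the coefficients expressing y are uniquely determined by a linear system.
Row-reducing the augmented matrix gives the unique coefficients (a₁, a₂) = (-2, -4).

y = -2u - 4v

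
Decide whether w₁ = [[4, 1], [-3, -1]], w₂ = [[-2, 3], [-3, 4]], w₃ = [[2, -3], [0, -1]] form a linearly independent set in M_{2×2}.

linearly independent

Write each element as a coordinate vector in ℝ⁴ using {E₁₁, E₁₂, E₂₁, E₂₂}.
Place the vectors as rows of a 3×4 matrix and reduce to echelon form.
The reduction yields 3 nonzero rows, so the rank is 3.
Since rank = 3 (the number of vectors), the set is linearly independent.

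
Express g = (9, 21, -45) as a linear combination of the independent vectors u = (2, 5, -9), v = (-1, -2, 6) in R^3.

Since u, v are independent, the coefficients expressing g are uniquely determined by a linear system.
Back-substitution yields (c₁, c₂) = (3, -3).

g = 3u - 3v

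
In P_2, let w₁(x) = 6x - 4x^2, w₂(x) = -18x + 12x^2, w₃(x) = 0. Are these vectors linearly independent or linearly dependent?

Take coordinates with respect to the standard basis {1, x, x^2}.
One of the vectors is the zero vector, so the set is linearly dependent.

linearly dependent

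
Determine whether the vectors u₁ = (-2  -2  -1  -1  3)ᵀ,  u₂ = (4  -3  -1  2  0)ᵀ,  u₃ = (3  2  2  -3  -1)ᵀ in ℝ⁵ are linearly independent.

Row-reduce the matrix whose columns are u₁, u₂, u₃.
The reduction yields 3 nonzero rows, so the rank is 3.
Since rank = 3 (the number of vectors), the set is linearly independent.

linearly independent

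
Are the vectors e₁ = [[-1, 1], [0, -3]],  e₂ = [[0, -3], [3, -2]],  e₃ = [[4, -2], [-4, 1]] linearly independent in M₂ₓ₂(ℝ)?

Write each element as a coordinate vector in ℝ⁴ using {E₁₁, E₁₂, E₂₁, E₂₂}.
Row-reduce the matrix whose columns are e₁, e₂, e₃.
The reduction yields 3 nonzero rows, so the rank is 3.
Since rank = 3 (the number of vectors), the set is linearly independent.

linearly independent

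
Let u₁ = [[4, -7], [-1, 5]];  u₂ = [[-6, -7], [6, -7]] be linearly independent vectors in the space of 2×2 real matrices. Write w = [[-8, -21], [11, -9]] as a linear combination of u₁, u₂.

w = u₁ + 2u₂

Take coordinate vectors relative to {E₁₁, E₁₂, E₂₁, E₂₂}.
Write w = a₁u₁ + a₂u₂ and equate components.
The system has the unique solution (a₁, a₂) = (1, 2).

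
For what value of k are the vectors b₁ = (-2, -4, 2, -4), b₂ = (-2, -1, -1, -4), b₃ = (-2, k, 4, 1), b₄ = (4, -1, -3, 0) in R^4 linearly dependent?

k = -1

The set is linearly dependent precisely when det[b₁; b₂; b₃; b₄] = 0.
Cofactor expansion gives det = 48*k + 48.
Solving 48*k + 48 = 0 yields k = -1.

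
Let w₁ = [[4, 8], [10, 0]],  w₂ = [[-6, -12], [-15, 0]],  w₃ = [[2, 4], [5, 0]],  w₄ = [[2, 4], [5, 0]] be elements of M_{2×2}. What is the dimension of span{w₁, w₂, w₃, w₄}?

Represent each element by its coordinate vector in ℝ⁴.
Form the matrix with w₁, w₂, w₃, w₄ as columns and reduce.
Reduction leaves 1 leading entry, giving rank 1.

dim = 1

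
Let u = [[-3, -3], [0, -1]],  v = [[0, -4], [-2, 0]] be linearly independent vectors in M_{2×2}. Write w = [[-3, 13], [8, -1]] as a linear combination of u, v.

Take coordinate vectors relative to {E₁₁, E₁₂, E₂₁, E₂₂}.
Since u, v are independent, the coefficients expressing w are uniquely determined by a linear system.
The system has the unique solution (a₁, a₂) = (1, -4).

w = u - 4v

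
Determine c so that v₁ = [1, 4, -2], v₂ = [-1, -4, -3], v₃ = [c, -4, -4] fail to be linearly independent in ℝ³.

c = -1

Place the vectors as rows of a 3×3 matrix; dependence ⇔ determinant zero.
Cofactor expansion gives det = -20*c - 20.
Setting this to zero gives c = -1.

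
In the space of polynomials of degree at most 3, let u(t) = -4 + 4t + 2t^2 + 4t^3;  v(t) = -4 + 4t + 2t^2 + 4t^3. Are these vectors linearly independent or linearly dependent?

Write each element as a coordinate vector in ℝ⁴ using {1, t, …, t^3}.
Row-reduce the matrix whose columns are u, v.
The reduction yields 1 nonzero row, so the rank is 1.
Since rank 1 < 2, the set is linearly dependent.

linearly dependent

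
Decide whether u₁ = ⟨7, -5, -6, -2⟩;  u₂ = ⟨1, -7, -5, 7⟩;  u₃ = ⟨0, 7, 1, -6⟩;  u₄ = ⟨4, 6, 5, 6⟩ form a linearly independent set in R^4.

linearly independent

Place the vectors as rows of a 4×4 matrix and reduce to echelon form.
The reduction yields 4 nonzero rows, so the rank is 4.
Since rank = 4 (the number of vectors), the set is linearly independent.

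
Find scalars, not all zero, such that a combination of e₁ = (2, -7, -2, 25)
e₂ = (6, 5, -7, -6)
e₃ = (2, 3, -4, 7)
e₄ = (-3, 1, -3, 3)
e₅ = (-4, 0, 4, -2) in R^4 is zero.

e₁ + 2e₂ - e₃ + 3e₅ = 0

Solve the homogeneous system with e₁, e₂, e₃, e₄, e₅ as columns by row-reducing the coefficient matrix.
The free variable yields coefficients (1, 2, -1, 0, 3) (any nonzero multiple also works).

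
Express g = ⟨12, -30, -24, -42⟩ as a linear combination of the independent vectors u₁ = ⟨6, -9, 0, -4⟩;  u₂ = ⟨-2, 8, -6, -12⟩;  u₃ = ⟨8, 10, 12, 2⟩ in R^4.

Since u₁, u₂, u₃ are independent, the coefficients expressing g are uniquely determined by a linear system.
Row-reducing the augmented matrix gives the unique coefficients (α₁, α₂, α₃) = (4, 2, -1).

g = 4u₁ + 2u₂ - u₃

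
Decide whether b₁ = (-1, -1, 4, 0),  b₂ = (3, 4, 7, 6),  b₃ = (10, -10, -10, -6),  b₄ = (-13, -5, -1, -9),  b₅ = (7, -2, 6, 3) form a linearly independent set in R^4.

linearly dependent

There are 5 vectors in a 4-dimensional space, so they cannot be linearly independent.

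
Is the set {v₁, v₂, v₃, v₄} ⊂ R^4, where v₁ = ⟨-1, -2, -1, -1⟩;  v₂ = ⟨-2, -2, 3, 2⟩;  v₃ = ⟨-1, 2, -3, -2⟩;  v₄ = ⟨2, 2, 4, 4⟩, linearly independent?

linearly independent

The matrix [v₁|v₂|v₃|v₄] has determinant 18.
A nonzero determinant means the columns are linearly independent.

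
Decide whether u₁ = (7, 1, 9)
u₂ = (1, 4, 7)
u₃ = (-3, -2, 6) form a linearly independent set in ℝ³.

Form the 3×3 matrix with these as columns; its determinant is 329.
A nonzero determinant means the columns are linearly independent.

linearly independent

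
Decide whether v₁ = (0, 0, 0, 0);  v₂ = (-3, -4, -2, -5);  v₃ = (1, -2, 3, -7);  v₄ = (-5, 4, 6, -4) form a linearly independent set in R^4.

linearly dependent

One of the vectors is the zero vector, so the set is linearly dependent.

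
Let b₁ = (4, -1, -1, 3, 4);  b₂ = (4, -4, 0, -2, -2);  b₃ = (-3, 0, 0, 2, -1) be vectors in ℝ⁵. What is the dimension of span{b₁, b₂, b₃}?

Apply Gaussian elimination to the matrix whose rows are b₁, b₂, b₃.
Reduction leaves 3 leading entries, giving rank 3.

3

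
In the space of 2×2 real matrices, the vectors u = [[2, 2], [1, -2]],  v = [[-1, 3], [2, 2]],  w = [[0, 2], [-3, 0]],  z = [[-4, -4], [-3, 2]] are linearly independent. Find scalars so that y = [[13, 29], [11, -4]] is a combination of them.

y = 2u + 3v + 2w - 3z

Work in coordinates with respect to the standard basis {E₁₁, E₁₂, E₂₁, E₂₂}.
Solve the system with u, v, w, z as columns and y as the right-hand side.
Back-substitution yields (c₁, …, c₄) = (2, 3, 2, -3).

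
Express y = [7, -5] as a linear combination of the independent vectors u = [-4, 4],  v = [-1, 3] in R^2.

y = -2u + v

Set up the augmented matrix [u | v | y] and row-reduce.
Row-reducing the augmented matrix gives the unique coefficients (α₁, α₂) = (-2, 1).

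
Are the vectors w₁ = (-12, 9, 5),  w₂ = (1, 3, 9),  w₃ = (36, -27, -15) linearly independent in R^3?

Place the vectors as rows of a 3×3 matrix and reduce to echelon form.
The reduction yields 2 nonzero rows, so the rank is 2.
Since rank 2 < 3, the set is linearly dependent.
Indeed 3w₁ + w₃ = 0.

linearly dependent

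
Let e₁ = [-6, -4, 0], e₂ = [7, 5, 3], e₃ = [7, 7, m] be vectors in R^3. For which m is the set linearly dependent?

m = 21

Place the vectors as rows of a 3×3 matrix; dependence ⇔ determinant zero.
Cofactor expansion gives det = 42 - 2*m.
This vanishes exactly when m = 21.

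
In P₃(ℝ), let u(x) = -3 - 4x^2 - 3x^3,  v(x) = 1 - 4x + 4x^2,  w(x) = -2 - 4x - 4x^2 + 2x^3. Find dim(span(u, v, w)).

Represent each element by its coordinate vector in ℝ⁴.
Row-reduce the 3×4 matrix with these as rows.
Exactly 3 pivots survive; hence the rank is 3.

dim = 3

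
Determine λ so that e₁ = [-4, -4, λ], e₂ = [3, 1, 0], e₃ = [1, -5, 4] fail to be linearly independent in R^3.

The set is linearly dependent precisely when det[e₁; e₂; e₃] = 0.
Expanding, det = 32 - 16*λ.
This vanishes exactly when λ = 2.

λ = 2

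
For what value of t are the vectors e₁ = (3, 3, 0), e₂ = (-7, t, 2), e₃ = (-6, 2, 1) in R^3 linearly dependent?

t = 9

The vectors are dependent exactly when the determinant of the matrix with rows e₁, e₂, e₃ vanishes.
The determinant works out to 3*t - 27.
This vanishes exactly when t = 9.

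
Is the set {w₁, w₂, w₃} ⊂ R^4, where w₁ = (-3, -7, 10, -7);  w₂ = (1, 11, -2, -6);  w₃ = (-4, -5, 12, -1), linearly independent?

linearly independent

Place the vectors as rows of a 3×4 matrix and reduce to echelon form.
The reduction yields 3 nonzero rows, so the rank is 3.
Since rank = 3 (the number of vectors), the set is linearly independent.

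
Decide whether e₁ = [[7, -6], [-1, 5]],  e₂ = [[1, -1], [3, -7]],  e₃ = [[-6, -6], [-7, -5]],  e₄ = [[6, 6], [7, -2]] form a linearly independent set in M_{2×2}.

Take coordinates with respect to the standard basis {E₁₁, E₁₂, E₂₁, E₂₂}.
Place the vectors as rows of a 4×4 matrix and reduce to echelon form.
The reduction yields 4 nonzero rows, so the rank is 4.
Since rank = 4 (the number of vectors), the set is linearly independent.

linearly independent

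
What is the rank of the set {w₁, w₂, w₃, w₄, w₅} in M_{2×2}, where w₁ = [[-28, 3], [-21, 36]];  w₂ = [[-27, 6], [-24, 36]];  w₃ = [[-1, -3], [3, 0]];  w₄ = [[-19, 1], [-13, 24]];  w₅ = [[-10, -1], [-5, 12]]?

rank 2

Represent each element by its coordinate vector in ℝ⁴.
Put the 4×5 matrix [w₁|w₂|w₃|w₄|w₅] into echelon form.
Exactly 2 pivots survive; hence the rank is 2.
(With 5 elements in a 4-dimensional space the rank is at most 4.)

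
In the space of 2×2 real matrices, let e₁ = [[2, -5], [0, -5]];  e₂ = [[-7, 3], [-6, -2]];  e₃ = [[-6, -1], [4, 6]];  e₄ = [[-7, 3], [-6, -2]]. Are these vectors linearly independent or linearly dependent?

linearly dependent

Take coordinates with respect to the standard basis {E₁₁, E₁₂, E₂₁, E₂₂}.
Two of the vectors are equal, giving an immediate dependence.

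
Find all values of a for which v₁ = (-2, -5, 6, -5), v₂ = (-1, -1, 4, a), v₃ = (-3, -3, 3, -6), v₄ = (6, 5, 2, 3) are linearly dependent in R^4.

a = -59/10

Dependence holds iff the 4×4 matrix [v₁ v₂ v₃ v₄] is singular.
Expanding, det = -60*a - 354.
Setting this to zero gives a = -59/10.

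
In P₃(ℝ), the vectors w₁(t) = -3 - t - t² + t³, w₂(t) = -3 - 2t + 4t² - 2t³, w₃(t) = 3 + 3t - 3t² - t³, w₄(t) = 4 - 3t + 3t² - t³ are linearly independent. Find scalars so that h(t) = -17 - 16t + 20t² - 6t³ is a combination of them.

Work in coordinates with respect to the standard basis {1, t, …, t³}.
Since w₁, w₂, w₃, w₄ are independent, the coefficients expressing h are uniquely determined by a linear system.
Row-reducing the augmented matrix gives the unique coefficients (c₁, …, c₄) = (2, 4, -1, 1).

h = 2w₁ + 4w₂ - w₃ + w₄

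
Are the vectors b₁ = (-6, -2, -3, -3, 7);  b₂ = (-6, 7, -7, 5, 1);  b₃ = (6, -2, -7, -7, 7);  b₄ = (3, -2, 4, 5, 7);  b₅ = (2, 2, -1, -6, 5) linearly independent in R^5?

linearly independent

The matrix [b₁|b₂|b₃|b₄|b₅] has determinant 69528.
A nonzero determinant means the columns are linearly independent.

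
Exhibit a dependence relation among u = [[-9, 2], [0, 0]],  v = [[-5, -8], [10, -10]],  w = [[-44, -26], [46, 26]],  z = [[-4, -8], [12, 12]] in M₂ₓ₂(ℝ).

Write each element as a vector in ℝ⁴ using {E₁₁, E₁₂, E₂₁, E₂₂}.
Set up α₁u + … + α₄z = 0 and solve the homogeneous system.
The free variable yields coefficients (3, 1, -1, 3) (any nonzero multiple also works).

3u + v - w + 3z = 0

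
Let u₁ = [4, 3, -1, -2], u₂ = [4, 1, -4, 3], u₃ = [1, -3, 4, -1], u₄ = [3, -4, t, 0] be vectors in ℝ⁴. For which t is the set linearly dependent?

t = 4

Dependence holds iff the 4×4 matrix [u₁ u₂ u₃ u₄] is singular.
Expanding, det = 316 - 79*t.
This vanishes exactly when t = 4.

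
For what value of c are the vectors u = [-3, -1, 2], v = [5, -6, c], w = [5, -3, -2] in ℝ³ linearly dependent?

Dependence holds iff the 3×3 matrix [u v w] is singular.
Expanding, det = -14*c - 16.
Setting this to zero gives c = -8/7.

c = -8/7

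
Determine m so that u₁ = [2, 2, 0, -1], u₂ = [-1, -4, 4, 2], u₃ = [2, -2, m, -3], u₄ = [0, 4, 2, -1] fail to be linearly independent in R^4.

Place the vectors as rows of a 4×4 matrix; dependence ⇔ determinant zero.
The determinant works out to -6*m - 144.
Solving -6*m - 144 = 0 yields m = -24.

m = -24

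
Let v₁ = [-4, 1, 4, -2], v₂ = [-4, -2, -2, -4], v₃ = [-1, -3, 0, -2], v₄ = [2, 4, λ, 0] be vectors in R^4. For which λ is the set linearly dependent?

The set is linearly dependent precisely when det[v₁; v₂; v₃; v₄] = 0.
Expanding, det = -8*λ - 208.
This vanishes exactly when λ = -26.

λ = -26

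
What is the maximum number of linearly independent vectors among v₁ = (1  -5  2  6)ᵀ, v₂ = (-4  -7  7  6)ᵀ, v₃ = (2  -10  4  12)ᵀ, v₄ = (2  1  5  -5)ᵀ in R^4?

Apply Gaussian elimination to the matrix whose rows are v₁, v₂, v₃, v₄.
Exactly 3 pivots survive; hence the rank is 3.

3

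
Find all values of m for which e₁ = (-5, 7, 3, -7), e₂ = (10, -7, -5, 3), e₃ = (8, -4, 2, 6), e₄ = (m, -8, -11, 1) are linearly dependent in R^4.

m = 3

The set is linearly dependent precisely when det[e₁; e₂; e₃; e₄] = 0.
Expanding, det = 228 - 76*m.
Setting this to zero gives m = 3.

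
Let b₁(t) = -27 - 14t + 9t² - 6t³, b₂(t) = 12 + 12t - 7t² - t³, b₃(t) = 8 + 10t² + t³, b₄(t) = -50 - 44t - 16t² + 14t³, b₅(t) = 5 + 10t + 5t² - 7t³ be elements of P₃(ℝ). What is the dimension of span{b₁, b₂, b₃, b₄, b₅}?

Pass to coordinate vectors with respect to the basis {1, t, …, t³}.
Row-reduce the 5×4 matrix with these as rows.
Reduction leaves 3 leading entries, giving rank 3.
(With 5 elements in a 4-dimensional space the rank is at most 4.)

dim = 3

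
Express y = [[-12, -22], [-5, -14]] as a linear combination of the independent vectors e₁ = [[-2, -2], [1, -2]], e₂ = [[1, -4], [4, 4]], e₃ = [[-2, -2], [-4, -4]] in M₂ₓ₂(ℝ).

y = 3e₁ + 2e₂ + 4e₃

Identify each element with its coordinate vector in ℝ⁴ via {E₁₁, E₁₂, E₂₁, E₂₂}.
Write y = α₁e₁ + … + α₃e₃ and equate components.
The system has the unique solution (α₁, α₂, α₃) = (3, 2, 4).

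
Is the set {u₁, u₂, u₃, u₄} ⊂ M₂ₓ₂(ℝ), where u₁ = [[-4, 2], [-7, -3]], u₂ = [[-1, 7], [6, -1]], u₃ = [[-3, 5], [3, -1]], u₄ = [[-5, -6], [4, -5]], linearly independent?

Take coordinates with respect to the standard basis {E₁₁, E₁₂, E₂₁, E₂₂}.
Place the vectors as rows of a 4×4 matrix and reduce to echelon form.
The reduction yields 4 nonzero rows, so the rank is 4.
Since rank = 4 (the number of vectors), the set is linearly independent.

linearly independent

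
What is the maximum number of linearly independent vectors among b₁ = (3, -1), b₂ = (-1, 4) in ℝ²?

Row-reduce the 2×2 matrix with these as rows.
The echelon form has 2 nonzero rows, so the rank is 2.

2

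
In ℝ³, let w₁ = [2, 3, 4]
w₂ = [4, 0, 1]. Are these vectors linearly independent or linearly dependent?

Place the vectors as rows of a 2×3 matrix and reduce to echelon form.
The reduction yields 2 nonzero rows, so the rank is 2.
Since rank = 2 (the number of vectors), the set is linearly independent.

linearly independent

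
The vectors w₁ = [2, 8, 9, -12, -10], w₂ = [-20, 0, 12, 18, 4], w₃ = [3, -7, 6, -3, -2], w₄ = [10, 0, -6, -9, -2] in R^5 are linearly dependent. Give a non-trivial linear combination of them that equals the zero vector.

w₂ + 2w₄ = 0

Solve the homogeneous system with w₁, w₂, w₃, w₄ as columns by row-reducing the coefficient matrix.
A generator of the null space is (0, 1, 0, 2).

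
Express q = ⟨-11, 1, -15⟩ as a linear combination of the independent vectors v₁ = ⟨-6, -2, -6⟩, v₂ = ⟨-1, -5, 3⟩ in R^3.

q = 2v₁ - v₂

Solve the system with v₁, v₂ as columns and q as the right-hand side.
Row-reducing the augmented matrix gives the unique coefficients (α₁, α₂) = (2, -1).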